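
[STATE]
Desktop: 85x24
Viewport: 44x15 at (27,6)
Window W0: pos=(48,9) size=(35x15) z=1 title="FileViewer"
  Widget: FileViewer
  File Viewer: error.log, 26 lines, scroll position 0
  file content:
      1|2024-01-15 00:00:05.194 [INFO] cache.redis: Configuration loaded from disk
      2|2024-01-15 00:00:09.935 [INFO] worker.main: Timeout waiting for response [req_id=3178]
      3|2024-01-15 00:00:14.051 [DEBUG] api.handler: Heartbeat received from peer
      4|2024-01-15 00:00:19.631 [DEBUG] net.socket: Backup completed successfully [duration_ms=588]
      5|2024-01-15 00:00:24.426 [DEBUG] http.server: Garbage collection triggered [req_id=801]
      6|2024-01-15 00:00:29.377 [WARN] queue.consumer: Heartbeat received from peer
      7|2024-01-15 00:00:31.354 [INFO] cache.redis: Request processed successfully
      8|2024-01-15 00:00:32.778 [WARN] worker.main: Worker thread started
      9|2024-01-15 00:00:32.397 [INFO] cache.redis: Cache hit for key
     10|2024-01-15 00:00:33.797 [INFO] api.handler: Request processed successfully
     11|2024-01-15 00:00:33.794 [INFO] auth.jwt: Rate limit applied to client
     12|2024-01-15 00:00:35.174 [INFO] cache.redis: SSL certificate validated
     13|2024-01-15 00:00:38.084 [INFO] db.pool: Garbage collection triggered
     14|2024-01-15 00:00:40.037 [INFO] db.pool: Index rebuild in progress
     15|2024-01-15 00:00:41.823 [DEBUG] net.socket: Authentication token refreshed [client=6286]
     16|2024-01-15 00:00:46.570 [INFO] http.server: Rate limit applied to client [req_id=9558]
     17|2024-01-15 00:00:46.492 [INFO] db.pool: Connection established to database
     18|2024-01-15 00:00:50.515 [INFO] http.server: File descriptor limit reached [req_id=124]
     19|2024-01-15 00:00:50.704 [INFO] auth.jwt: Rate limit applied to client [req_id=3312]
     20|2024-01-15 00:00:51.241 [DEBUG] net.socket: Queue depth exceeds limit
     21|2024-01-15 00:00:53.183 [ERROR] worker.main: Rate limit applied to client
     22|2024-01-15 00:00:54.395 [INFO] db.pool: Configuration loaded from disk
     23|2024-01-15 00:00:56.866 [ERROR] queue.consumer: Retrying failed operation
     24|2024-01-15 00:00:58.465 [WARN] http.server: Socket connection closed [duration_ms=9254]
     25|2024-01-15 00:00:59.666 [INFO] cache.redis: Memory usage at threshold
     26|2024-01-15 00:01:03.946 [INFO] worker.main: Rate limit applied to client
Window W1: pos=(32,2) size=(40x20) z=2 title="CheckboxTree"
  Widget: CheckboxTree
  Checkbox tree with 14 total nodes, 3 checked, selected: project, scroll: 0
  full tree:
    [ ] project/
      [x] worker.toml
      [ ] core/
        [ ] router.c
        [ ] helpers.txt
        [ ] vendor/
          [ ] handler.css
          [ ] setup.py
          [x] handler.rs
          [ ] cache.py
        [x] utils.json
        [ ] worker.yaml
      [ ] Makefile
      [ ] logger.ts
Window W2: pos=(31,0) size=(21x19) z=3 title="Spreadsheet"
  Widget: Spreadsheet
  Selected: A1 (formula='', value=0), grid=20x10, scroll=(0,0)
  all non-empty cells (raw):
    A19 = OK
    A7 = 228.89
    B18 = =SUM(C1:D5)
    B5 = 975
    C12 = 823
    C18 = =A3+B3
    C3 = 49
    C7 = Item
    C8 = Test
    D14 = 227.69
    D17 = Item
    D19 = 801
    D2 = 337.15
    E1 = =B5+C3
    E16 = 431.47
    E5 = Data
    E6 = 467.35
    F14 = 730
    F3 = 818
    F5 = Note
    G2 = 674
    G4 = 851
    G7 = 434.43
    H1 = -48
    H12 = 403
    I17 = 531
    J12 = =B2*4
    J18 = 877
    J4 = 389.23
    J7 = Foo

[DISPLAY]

    ┃  1      [0]       ┃                   
    ┃  2        0       ┃                   
    ┃  3        0       ┃                   
    ┃  4        0       ┃t                  
    ┃  5        0     97┃                   
    ┃  6        0       ┃css                
    ┃  7   228.89       ┃                   
    ┃  8        0       ┃rs                 
    ┃  9        0       ┃                   
    ┃ 10        0       ┃                   
    ┃ 11        0       ┃l                  
    ┃ 12        0       ┃                   
    ┗━━━━━━━━━━━━━━━━━━━┛                   
     ┃                                      
     ┃                                      


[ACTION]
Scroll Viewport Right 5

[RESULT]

  1      [0]       ┃                   ┃    
  2        0       ┃                   ┃    
  3        0       ┃                   ┃    
  4        0       ┃t                  ┃━━━━
  5        0     97┃                   ┃    
  6        0       ┃css                ┃────
  7   228.89       ┃                   ┃ [IN
  8        0       ┃rs                 ┃ [IN
  9        0       ┃                   ┃ [DE
 10        0       ┃                   ┃ [DE
 11        0       ┃l                  ┃ [DE
 12        0       ┃                   ┃ [WA
━━━━━━━━━━━━━━━━━━━┛                   ┃ [IN
┃                                      ┃ [WA
┃                                      ┃ [IN


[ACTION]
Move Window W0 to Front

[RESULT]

  1      [0]       ┃                   ┃    
  2        0       ┃                   ┃    
  3        0       ┃                   ┃    
  4        0    ┏━━━━━━━━━━━━━━━━━━━━━━━━━━━
  5        0    ┃ FileViewer                
  6        0    ┠───────────────────────────
  7   228.89    ┃2024-01-15 00:00:05.194 [IN
  8        0    ┃2024-01-15 00:00:09.935 [IN
  9        0    ┃2024-01-15 00:00:14.051 [DE
 10        0    ┃2024-01-15 00:00:19.631 [DE
 11        0    ┃2024-01-15 00:00:24.426 [DE
 12        0    ┃2024-01-15 00:00:29.377 [WA
━━━━━━━━━━━━━━━━┃2024-01-15 00:00:31.354 [IN
┃               ┃2024-01-15 00:00:32.778 [WA
┃               ┃2024-01-15 00:00:32.397 [IN


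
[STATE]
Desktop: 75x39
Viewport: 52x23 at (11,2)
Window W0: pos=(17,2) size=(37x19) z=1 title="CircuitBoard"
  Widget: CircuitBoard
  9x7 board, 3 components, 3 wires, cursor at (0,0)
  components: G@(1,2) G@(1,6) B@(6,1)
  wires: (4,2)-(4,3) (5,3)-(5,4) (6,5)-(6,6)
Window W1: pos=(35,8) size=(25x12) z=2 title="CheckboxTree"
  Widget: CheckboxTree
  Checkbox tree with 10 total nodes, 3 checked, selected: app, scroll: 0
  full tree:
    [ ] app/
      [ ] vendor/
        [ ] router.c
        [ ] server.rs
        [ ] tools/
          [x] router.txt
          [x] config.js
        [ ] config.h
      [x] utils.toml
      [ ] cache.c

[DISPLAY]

      ┏━━━━━━━━━━━━━━━━━━━━━━━━━━━━━━━━━━━┓         
      ┃ CircuitBoard                      ┃         
      ┠───────────────────────────────────┨         
      ┃   0 1 2 3 4 5 6 7 8               ┃         
      ┃0  [.]                             ┃         
      ┃                                   ┃         
      ┃1           G    ┏━━━━━━━━━━━━━━━━━━━━━━━┓   
      ┃                 ┃ CheckboxTree          ┃   
      ┃2                ┠───────────────────────┨   
      ┃                 ┃>[-] app/              ┃   
      ┃3                ┃   [-] vendor/         ┃   
      ┃                 ┃     [ ] router.c      ┃   
      ┃4           · ─ ·┃     [ ] server.rs     ┃   
      ┃                 ┃     [x] tools/        ┃   
      ┃5               ·┃       [x] router.txt  ┃   
      ┃                 ┃       [x] config.js   ┃   
      ┃6       B        ┃     [ ] config.h      ┃   
      ┃Cursor: (0,0)    ┗━━━━━━━━━━━━━━━━━━━━━━━┛   
      ┗━━━━━━━━━━━━━━━━━━━━━━━━━━━━━━━━━━━┛         
                                                    
                                                    
                                                    
                                                    


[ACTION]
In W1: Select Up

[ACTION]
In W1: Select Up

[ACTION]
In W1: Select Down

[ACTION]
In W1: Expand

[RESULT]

      ┏━━━━━━━━━━━━━━━━━━━━━━━━━━━━━━━━━━━┓         
      ┃ CircuitBoard                      ┃         
      ┠───────────────────────────────────┨         
      ┃   0 1 2 3 4 5 6 7 8               ┃         
      ┃0  [.]                             ┃         
      ┃                                   ┃         
      ┃1           G    ┏━━━━━━━━━━━━━━━━━━━━━━━┓   
      ┃                 ┃ CheckboxTree          ┃   
      ┃2                ┠───────────────────────┨   
      ┃                 ┃ [-] app/              ┃   
      ┃3                ┃>  [-] vendor/         ┃   
      ┃                 ┃     [ ] router.c      ┃   
      ┃4           · ─ ·┃     [ ] server.rs     ┃   
      ┃                 ┃     [x] tools/        ┃   
      ┃5               ·┃       [x] router.txt  ┃   
      ┃                 ┃       [x] config.js   ┃   
      ┃6       B        ┃     [ ] config.h      ┃   
      ┃Cursor: (0,0)    ┗━━━━━━━━━━━━━━━━━━━━━━━┛   
      ┗━━━━━━━━━━━━━━━━━━━━━━━━━━━━━━━━━━━┛         
                                                    
                                                    
                                                    
                                                    


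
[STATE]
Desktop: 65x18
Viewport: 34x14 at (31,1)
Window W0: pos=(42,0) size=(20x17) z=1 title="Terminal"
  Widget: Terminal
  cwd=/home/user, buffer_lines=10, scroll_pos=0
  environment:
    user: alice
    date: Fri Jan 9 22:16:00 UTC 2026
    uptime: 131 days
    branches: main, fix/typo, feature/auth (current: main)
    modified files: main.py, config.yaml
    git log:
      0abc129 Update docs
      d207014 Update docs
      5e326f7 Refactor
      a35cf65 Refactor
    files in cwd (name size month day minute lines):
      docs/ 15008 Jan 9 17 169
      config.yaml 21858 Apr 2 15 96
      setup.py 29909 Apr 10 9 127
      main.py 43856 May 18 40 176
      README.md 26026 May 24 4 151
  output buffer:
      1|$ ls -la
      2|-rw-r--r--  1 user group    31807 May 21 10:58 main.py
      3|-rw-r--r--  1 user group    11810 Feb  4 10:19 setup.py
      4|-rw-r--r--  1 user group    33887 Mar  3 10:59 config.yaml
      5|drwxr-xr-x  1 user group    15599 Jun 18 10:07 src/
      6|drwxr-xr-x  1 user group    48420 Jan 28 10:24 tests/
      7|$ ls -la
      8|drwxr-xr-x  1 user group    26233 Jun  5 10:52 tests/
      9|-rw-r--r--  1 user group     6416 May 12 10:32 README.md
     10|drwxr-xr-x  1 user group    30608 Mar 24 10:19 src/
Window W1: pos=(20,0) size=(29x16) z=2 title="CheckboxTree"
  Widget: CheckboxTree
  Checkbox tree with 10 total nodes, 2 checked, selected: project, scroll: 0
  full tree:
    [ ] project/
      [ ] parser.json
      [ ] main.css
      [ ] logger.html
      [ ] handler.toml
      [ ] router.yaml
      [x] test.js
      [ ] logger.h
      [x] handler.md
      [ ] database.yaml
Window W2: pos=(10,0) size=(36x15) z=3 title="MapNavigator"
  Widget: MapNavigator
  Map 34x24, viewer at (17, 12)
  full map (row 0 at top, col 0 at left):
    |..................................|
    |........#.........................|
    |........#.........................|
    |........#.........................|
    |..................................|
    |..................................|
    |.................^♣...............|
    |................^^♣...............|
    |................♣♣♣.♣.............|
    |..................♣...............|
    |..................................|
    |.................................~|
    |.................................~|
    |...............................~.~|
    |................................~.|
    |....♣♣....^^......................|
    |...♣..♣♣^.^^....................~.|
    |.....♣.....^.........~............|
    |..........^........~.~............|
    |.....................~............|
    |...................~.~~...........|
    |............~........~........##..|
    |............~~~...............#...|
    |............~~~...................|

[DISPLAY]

              ┃  ┃nal         ┃   
──────────────┨──┨────────────┨   
..............┃  ┃la          ┃   
♣.............┃  ┃-r--  1 user┃   
..............┃  ┃-r--  1 user┃   
..............┃  ┃-r--  1 user┃   
.............~┃  ┃xr-x  1 user┃   
.............~┃  ┃xr-x  1 user┃   
...........~.~┃  ┃la          ┃   
............~.┃  ┃xr-x  1 user┃   
..............┃  ┃-r--  1 user┃   
............~.┃  ┃xr-x  1 user┃   
.~............┃  ┃            ┃   
━━━━━━━━━━━━━━┛  ┃            ┃   


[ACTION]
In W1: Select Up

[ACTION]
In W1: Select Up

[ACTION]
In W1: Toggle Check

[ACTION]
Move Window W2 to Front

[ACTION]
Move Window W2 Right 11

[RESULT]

ator                     ┃    ┃   
─────────────────────────┨────┨   
.......^^♣...............┃    ┃   
.......♣♣♣.♣.............┃user┃   
.........♣...............┃user┃   
.........................┃user┃   
........................~┃user┃   
........@...............~┃user┃   
......................~.~┃    ┃   
.......................~.┃user┃   
.^^......................┃user┃   
.^^....................~.┃user┃   
..^.........~............┃    ┃   
━━━━━━━━━━━━━━━━━━━━━━━━━┛    ┃   


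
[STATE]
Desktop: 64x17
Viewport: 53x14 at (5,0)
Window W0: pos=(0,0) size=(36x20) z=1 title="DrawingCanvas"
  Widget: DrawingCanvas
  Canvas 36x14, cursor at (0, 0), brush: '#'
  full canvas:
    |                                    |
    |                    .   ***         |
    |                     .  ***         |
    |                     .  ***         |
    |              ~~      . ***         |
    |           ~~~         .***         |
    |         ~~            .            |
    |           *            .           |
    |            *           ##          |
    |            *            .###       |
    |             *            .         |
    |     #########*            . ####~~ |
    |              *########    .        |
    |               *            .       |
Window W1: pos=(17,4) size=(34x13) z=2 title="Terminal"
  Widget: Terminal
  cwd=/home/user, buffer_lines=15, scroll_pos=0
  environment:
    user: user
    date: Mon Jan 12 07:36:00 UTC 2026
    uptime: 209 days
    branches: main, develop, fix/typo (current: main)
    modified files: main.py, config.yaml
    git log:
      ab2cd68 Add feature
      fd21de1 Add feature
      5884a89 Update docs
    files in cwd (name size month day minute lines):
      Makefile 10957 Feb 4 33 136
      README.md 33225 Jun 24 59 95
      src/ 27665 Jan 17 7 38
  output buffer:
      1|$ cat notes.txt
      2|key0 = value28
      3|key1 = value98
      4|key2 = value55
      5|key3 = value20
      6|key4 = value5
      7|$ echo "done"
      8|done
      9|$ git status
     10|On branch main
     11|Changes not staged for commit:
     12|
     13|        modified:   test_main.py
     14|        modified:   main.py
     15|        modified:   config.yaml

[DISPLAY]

━━━━━━━━━━━━━━━━━━━━━━━━━━━━━━┓                      
wingCanvas                    ┃                      
──────────────────────────────┨                      
                              ┃                      
            ┏━━━━━━━━━━━━━━━━━━━━━━━━━━━━━━━━┓       
            ┃ Terminal                       ┃       
            ┠────────────────────────────────┨       
          ~~┃$ cat notes.txt                 ┃       
       ~~~  ┃key0 = value28                  ┃       
     ~~     ┃key1 = value98                  ┃       
       *    ┃key2 = value55                  ┃       
        *   ┃key3 = value20                  ┃       
        *   ┃key4 = value5                   ┃       
         *  ┃$ echo "done"                   ┃       


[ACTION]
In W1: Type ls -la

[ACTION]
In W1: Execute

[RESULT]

━━━━━━━━━━━━━━━━━━━━━━━━━━━━━━┓                      
wingCanvas                    ┃                      
──────────────────────────────┨                      
                              ┃                      
            ┏━━━━━━━━━━━━━━━━━━━━━━━━━━━━━━━━┓       
            ┃ Terminal                       ┃       
            ┠────────────────────────────────┨       
          ~~┃                                ┃       
       ~~~  ┃        modified:   test_main.py┃       
     ~~     ┃        modified:   main.py     ┃       
       *    ┃        modified:   config.yaml ┃       
        *   ┃$ ls -la                        ┃       
        *   ┃-rw-r--r--  1 user group    1095┃       
         *  ┃-rw-r--r--  1 user group    3322┃       


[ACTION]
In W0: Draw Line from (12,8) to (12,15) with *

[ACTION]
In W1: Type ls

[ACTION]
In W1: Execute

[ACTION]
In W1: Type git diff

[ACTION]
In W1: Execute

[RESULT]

━━━━━━━━━━━━━━━━━━━━━━━━━━━━━━┓                      
wingCanvas                    ┃                      
──────────────────────────────┨                      
                              ┃                      
            ┏━━━━━━━━━━━━━━━━━━━━━━━━━━━━━━━━┓       
            ┃ Terminal                       ┃       
            ┠────────────────────────────────┨       
          ~~┃Makefile  README.md  src/       ┃       
       ~~~  ┃$ git diff                      ┃       
     ~~     ┃diff --git a/main.py b/main.py  ┃       
       *    ┃--- a/main.py                   ┃       
        *   ┃+++ b/main.py                   ┃       
        *   ┃@@ -1,3 +1,4 @@                 ┃       
         *  ┃+# updated                      ┃       


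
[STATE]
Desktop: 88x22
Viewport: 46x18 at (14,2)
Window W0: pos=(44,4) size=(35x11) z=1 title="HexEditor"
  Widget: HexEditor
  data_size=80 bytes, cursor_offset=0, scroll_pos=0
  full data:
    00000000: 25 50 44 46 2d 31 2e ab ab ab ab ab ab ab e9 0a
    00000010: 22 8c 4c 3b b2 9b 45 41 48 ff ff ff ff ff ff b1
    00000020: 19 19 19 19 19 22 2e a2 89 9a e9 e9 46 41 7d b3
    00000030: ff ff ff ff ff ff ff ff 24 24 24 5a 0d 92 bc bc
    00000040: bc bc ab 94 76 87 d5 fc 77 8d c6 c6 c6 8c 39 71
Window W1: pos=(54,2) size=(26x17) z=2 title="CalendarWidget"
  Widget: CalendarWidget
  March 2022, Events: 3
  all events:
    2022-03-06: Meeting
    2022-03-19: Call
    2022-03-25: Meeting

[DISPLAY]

                                        ┏━━━━━
                                        ┃ Cale
                              ┏━━━━━━━━━┠─────
                              ┃ HexEdito┃     
                              ┠─────────┃Mo Tu
                              ┃00000000 ┃    1
                              ┃00000010 ┃ 7  8
                              ┃00000020 ┃14 15
                              ┃00000030 ┃21 22
                              ┃00000040 ┃28 29
                              ┃         ┃     
                              ┃         ┃     
                              ┗━━━━━━━━━┃     
                                        ┃     
                                        ┃     
                                        ┃     
                                        ┗━━━━━
                                              


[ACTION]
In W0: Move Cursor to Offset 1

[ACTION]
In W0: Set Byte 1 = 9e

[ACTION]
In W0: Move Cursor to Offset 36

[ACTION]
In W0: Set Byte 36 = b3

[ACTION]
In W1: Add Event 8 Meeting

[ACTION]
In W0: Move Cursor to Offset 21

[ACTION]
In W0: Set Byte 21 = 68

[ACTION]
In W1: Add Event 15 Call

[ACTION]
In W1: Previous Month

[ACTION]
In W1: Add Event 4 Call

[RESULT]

                                        ┏━━━━━
                                        ┃ Cale
                              ┏━━━━━━━━━┠─────
                              ┃ HexEdito┃     
                              ┠─────────┃Mo Tu
                              ┃00000000 ┃    1
                              ┃00000010 ┃ 7  8
                              ┃00000020 ┃14 15
                              ┃00000030 ┃21 22
                              ┃00000040 ┃28   
                              ┃         ┃     
                              ┃         ┃     
                              ┗━━━━━━━━━┃     
                                        ┃     
                                        ┃     
                                        ┃     
                                        ┗━━━━━
                                              


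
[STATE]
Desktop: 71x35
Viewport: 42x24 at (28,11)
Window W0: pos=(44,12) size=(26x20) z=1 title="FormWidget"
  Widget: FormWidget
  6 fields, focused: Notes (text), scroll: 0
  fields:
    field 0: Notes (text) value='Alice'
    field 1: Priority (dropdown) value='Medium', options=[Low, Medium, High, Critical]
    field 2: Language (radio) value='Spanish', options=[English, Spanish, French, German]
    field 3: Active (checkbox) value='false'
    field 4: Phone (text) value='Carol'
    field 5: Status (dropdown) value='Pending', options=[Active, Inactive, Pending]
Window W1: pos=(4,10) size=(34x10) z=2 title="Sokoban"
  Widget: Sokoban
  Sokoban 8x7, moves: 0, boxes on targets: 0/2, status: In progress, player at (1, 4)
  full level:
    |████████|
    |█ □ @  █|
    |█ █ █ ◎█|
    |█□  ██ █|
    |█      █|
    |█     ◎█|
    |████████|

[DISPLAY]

         ┃                                
─────────┨      ┏━━━━━━━━━━━━━━━━━━━━━━━━┓
         ┃      ┃ FormWidget             ┃
         ┃      ┠────────────────────────┨
         ┃      ┃> Notes:      [Alice   ]┃
         ┃      ┃  Priority:   [Medium ▼]┃
         ┃      ┃  Language:   ( ) Englis┃
         ┃      ┃  Active:     [ ]       ┃
━━━━━━━━━┛      ┃  Phone:      [Carol   ]┃
                ┃  Status:     [Pending▼]┃
                ┃                        ┃
                ┃                        ┃
                ┃                        ┃
                ┃                        ┃
                ┃                        ┃
                ┃                        ┃
                ┃                        ┃
                ┃                        ┃
                ┃                        ┃
                ┃                        ┃
                ┗━━━━━━━━━━━━━━━━━━━━━━━━┛
                                          
                                          
                                          


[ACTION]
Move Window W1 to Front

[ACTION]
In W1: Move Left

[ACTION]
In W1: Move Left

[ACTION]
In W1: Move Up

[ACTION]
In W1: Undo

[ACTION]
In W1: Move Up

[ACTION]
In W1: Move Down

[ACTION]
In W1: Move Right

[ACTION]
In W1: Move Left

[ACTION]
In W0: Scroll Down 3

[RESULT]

         ┃                                
─────────┨      ┏━━━━━━━━━━━━━━━━━━━━━━━━┓
         ┃      ┃ FormWidget             ┃
         ┃      ┠────────────────────────┨
         ┃      ┃  Active:     [ ]       ┃
         ┃      ┃  Phone:      [Carol   ]┃
         ┃      ┃  Status:     [Pending▼]┃
         ┃      ┃                        ┃
━━━━━━━━━┛      ┃                        ┃
                ┃                        ┃
                ┃                        ┃
                ┃                        ┃
                ┃                        ┃
                ┃                        ┃
                ┃                        ┃
                ┃                        ┃
                ┃                        ┃
                ┃                        ┃
                ┃                        ┃
                ┃                        ┃
                ┗━━━━━━━━━━━━━━━━━━━━━━━━┛
                                          
                                          
                                          


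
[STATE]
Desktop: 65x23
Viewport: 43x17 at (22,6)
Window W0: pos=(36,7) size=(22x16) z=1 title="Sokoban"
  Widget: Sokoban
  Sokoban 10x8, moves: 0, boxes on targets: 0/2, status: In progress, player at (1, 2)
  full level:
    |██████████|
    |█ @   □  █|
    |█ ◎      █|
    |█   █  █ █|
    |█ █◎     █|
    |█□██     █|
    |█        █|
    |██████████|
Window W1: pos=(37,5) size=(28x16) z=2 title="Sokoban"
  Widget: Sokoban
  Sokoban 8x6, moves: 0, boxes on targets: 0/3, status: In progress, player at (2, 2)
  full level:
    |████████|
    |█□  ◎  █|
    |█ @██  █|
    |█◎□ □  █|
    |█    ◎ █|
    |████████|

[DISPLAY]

               ┃ Sokoban                  ┃
              ┏┠──────────────────────────┨
              ┃┃████████                  ┃
              ┠┃█□  ◎  █                  ┃
              ┃┃█ @██  █                  ┃
              ┃┃█◎□ □  █                  ┃
              ┃┃█    ◎ █                  ┃
              ┃┃████████                  ┃
              ┃┃Moves: 0  0/3             ┃
              ┃┃                          ┃
              ┃┃                          ┃
              ┃┃                          ┃
              ┃┃                          ┃
              ┃┃                          ┃
              ┃┗━━━━━━━━━━━━━━━━━━━━━━━━━━┛
              ┃                    ┃       
              ┗━━━━━━━━━━━━━━━━━━━━┛       


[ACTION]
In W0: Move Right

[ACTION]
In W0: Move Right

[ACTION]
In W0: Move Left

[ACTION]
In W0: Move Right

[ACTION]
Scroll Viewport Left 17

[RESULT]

                                ┃ Sokoban  
                               ┏┠──────────
                               ┃┃████████  
                               ┠┃█□  ◎  █  
                               ┃┃█ @██  █  
                               ┃┃█◎□ □  █  
                               ┃┃█    ◎ █  
                               ┃┃████████  
                               ┃┃Moves: 0  
                               ┃┃          
                               ┃┃          
                               ┃┃          
                               ┃┃          
                               ┃┃          
                               ┃┗━━━━━━━━━━
                               ┃           
                               ┗━━━━━━━━━━━


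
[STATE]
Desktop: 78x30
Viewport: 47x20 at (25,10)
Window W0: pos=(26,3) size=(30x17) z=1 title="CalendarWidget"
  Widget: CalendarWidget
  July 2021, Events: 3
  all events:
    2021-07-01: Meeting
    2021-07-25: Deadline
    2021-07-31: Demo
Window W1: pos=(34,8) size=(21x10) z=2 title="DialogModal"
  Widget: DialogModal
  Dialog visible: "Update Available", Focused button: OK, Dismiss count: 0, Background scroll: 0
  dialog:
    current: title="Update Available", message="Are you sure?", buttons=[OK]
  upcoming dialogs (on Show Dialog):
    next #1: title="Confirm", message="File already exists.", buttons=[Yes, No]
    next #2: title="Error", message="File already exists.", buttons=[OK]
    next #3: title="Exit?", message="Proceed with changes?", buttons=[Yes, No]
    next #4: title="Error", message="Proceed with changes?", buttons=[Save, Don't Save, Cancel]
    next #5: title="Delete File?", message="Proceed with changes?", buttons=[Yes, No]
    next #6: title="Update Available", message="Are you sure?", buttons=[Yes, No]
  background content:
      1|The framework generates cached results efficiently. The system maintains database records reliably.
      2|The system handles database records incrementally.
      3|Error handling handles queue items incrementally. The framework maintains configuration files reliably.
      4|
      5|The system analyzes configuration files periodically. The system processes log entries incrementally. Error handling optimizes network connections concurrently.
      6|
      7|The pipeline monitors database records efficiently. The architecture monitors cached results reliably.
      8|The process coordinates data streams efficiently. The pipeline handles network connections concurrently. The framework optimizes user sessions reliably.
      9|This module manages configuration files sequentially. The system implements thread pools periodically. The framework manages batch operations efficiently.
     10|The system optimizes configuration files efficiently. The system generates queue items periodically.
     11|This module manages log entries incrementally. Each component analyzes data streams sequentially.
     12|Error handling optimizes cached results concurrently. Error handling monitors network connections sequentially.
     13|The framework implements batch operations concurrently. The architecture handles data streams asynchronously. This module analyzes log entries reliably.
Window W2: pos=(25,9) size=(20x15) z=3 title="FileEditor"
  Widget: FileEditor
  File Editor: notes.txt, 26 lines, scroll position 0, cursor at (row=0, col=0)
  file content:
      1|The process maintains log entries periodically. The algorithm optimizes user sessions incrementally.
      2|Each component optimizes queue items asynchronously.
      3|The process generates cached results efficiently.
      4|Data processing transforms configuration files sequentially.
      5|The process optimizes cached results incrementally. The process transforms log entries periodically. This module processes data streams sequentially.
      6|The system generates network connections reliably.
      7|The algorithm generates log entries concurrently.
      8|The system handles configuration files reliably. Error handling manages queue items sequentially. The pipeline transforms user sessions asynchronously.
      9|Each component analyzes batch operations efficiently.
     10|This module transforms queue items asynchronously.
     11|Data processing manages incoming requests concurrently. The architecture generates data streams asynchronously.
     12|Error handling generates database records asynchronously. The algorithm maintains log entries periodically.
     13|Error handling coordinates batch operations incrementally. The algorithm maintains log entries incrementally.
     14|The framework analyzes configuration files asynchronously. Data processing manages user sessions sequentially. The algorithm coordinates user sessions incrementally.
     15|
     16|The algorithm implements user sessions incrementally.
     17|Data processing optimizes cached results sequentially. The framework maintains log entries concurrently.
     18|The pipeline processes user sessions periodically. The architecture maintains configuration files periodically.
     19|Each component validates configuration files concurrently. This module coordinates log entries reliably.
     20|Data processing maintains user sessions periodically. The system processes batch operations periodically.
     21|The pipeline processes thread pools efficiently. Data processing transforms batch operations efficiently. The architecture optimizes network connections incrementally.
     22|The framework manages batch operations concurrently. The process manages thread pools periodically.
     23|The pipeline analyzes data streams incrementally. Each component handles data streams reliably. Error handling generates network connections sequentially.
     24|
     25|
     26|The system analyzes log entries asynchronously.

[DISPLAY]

┃ FileEditor       ┃─────────┨┃                
┠──────────────────┨──────┐er┃┃                
┃█he process maint▲┃Availa│s ┃┃                
┃Each component op█┃ sure?│nd┃┃                
┃The process gener░┃K]    │  ┃┃                
┃Data processing t░┃──────┘es┃┃                
┃The process optim░┃         ┃┃                
┃The system genera░┃━━━━━━━━━┛┃                
┃The algorithm gen░┃          ┃                
┃The system handle░┃━━━━━━━━━━┛                
┃Each component an░┃                           
┃This module trans░┃                           
┃Data processing m▼┃                           
┗━━━━━━━━━━━━━━━━━━┛                           
                                               
                                               
                                               
                                               
                                               
                                               


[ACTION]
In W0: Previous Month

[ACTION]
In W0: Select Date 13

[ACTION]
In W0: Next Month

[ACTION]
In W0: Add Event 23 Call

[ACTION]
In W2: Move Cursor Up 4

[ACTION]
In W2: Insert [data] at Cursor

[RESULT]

┃ FileEditor       ┃─────────┨┃                
┠──────────────────┨──────┐er┃┃                
┃data█he process m▲┃Availa│s ┃┃                
┃Each component op█┃ sure?│nd┃┃                
┃The process gener░┃K]    │  ┃┃                
┃Data processing t░┃──────┘es┃┃                
┃The process optim░┃         ┃┃                
┃The system genera░┃━━━━━━━━━┛┃                
┃The algorithm gen░┃          ┃                
┃The system handle░┃━━━━━━━━━━┛                
┃Each component an░┃                           
┃This module trans░┃                           
┃Data processing m▼┃                           
┗━━━━━━━━━━━━━━━━━━┛                           
                                               
                                               
                                               
                                               
                                               
                                               


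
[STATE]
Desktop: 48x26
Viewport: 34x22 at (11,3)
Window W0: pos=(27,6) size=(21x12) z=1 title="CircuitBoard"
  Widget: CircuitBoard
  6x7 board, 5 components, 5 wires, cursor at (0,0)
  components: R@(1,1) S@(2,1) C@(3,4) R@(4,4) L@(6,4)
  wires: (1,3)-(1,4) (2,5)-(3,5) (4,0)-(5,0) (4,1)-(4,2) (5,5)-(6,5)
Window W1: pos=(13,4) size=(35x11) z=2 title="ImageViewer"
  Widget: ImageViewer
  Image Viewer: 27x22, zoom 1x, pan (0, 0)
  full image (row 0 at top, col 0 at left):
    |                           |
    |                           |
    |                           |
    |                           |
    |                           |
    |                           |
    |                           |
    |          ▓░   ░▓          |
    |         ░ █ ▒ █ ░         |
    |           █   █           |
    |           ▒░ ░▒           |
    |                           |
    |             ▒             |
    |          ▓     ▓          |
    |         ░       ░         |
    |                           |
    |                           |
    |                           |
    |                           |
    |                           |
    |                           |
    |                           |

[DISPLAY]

                                  
  ┏━━━━━━━━━━━━━━━━━━━━━━━━━━━━━━━
  ┃ ImageViewer                   
  ┠───────────────────────────────
  ┃                               
  ┃                               
  ┃                               
  ┃                               
  ┃                               
  ┃                               
  ┃                               
  ┗━━━━━━━━━━━━━━━━━━━━━━━━━━━━━━━
                ┃                 
                ┃3                
                ┗━━━━━━━━━━━━━━━━━
                                  
                                  
                                  
                                  
                                  
                                  
                                  


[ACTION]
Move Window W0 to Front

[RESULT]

                                  
  ┏━━━━━━━━━━━━━━━━━━━━━━━━━━━━━━━
  ┃ ImageViewer                   
  ┠─────────────┏━━━━━━━━━━━━━━━━━
  ┃             ┃ CircuitBoard    
  ┃             ┠─────────────────
  ┃             ┃   0 1 2 3 4 5   
  ┃             ┃0  [.]           
  ┃             ┃                 
  ┃             ┃1       R       ·
  ┃             ┃                 
  ┗━━━━━━━━━━━━━┃2       S        
                ┃                 
                ┃3                
                ┗━━━━━━━━━━━━━━━━━
                                  
                                  
                                  
                                  
                                  
                                  
                                  


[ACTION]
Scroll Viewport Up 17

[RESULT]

                                  
                                  
                                  
                                  
  ┏━━━━━━━━━━━━━━━━━━━━━━━━━━━━━━━
  ┃ ImageViewer                   
  ┠─────────────┏━━━━━━━━━━━━━━━━━
  ┃             ┃ CircuitBoard    
  ┃             ┠─────────────────
  ┃             ┃   0 1 2 3 4 5   
  ┃             ┃0  [.]           
  ┃             ┃                 
  ┃             ┃1       R       ·
  ┃             ┃                 
  ┗━━━━━━━━━━━━━┃2       S        
                ┃                 
                ┃3                
                ┗━━━━━━━━━━━━━━━━━
                                  
                                  
                                  
                                  


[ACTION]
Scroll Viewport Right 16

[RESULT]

                                  
                                  
                                  
                                  
━━━━━━━━━━━━━━━━━━━━━━━━━━━━━━━━━┓
 ImageViewer                     ┃
─────────────┏━━━━━━━━━━━━━━━━━━━┓
             ┃ CircuitBoard      ┃
             ┠───────────────────┨
             ┃   0 1 2 3 4 5     ┃
             ┃0  [.]             ┃
             ┃                   ┃
             ┃1       R       · ─┃
             ┃                   ┃
━━━━━━━━━━━━━┃2       S          ┃
             ┃                   ┃
             ┃3                  ┃
             ┗━━━━━━━━━━━━━━━━━━━┛
                                  
                                  
                                  
                                  


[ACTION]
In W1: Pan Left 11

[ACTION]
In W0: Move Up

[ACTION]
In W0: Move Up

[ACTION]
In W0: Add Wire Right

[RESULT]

                                  
                                  
                                  
                                  
━━━━━━━━━━━━━━━━━━━━━━━━━━━━━━━━━┓
 ImageViewer                     ┃
─────────────┏━━━━━━━━━━━━━━━━━━━┓
             ┃ CircuitBoard      ┃
             ┠───────────────────┨
             ┃   0 1 2 3 4 5     ┃
             ┃0  [.]─ ·          ┃
             ┃                   ┃
             ┃1       R       · ─┃
             ┃                   ┃
━━━━━━━━━━━━━┃2       S          ┃
             ┃                   ┃
             ┃3                  ┃
             ┗━━━━━━━━━━━━━━━━━━━┛
                                  
                                  
                                  
                                  
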